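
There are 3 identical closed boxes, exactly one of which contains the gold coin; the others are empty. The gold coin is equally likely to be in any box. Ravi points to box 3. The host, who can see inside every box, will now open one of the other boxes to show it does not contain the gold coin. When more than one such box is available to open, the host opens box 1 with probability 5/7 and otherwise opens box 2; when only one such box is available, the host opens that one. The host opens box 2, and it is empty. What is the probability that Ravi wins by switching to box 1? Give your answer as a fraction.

7/9

Condition on the true location of the gold coin.
If it is in box 1 (prior 1/3): only box 2 is available, probability 1; weight (1/3)·1 = 1/3.
If it is in box 2 (prior 1/3): the host opened box 2, so this case is ruled out; weight (1/3)·0 = 0.
If it is in box 3 (prior 1/3): box 1 is available but not opened, probability 2/7; weight (1/3)·(2/7) = 2/21.
The weights sum to 3/7.
So P(the gold coin in box 1 | the host opened box 2) = (1/3) / (3/7) = 7/9.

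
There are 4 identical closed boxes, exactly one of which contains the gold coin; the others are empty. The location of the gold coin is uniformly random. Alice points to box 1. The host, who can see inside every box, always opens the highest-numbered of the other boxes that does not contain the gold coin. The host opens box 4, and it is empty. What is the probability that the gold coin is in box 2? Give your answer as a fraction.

1/3

Apply Bayes' rule, conditioning on where the gold coin actually is.
If it is in any of boxes 1, 2, and 3 (prior 1/4 each): box 4 is the highest-numbered option available, probability 1; weight (1/4)·1 = 1/4 each.
If it is in box 4 (prior 1/4): the host opened box 4, so this case is ruled out; weight (1/4)·0 = 0.
The weights sum to 3/4.
So P(the gold coin in box 2 | the host opened box 4) = (1/4) / (3/4) = 1/3.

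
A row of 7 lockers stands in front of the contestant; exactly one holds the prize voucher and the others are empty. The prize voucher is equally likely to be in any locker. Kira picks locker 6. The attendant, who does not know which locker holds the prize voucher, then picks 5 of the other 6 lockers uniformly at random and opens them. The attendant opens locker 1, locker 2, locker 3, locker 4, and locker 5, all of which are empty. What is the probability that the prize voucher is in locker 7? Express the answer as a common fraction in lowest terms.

1/2

Condition on the true location of the prize voucher.
If it is in any of lockers 1, 2, 3, 4, and 5 (prior 1/7 each): that locker was opened and seen not to hold the prize — ruled out; weight (1/7)·0 = 0 each.
If it is in either of lockers 6 and 7 (prior 1/7 each): the attendant picks exactly this set with probability 1/6 regardless, and none is the prize; weight (1/7)·(1/6) = 1/42 each.
The weights sum to 1/21.
So P(the prize voucher in locker 7 | the attendant opened locker 1, locker 2, locker 3, locker 4, and locker 5) = (1/42) / (1/21) = 1/2.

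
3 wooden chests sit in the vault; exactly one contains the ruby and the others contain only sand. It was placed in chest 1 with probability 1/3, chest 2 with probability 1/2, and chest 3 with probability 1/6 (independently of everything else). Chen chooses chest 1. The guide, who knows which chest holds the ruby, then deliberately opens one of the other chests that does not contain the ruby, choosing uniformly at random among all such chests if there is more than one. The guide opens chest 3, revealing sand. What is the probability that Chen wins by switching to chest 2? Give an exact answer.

Consider each possible location of the ruby in turn.
If it is in chest 1 (prior 1/3): the guide has 2 equally likely choices, so probability 1/2; weight (1/3)·(1/2) = 1/6.
If it is in chest 2 (prior 1/2): the guide has no choice, probability 1; weight (1/2)·1 = 1/2.
If it is in chest 3 (prior 1/6): the guide opened chest 3, so this case is ruled out; weight (1/6)·0 = 0.
The weights sum to 2/3.
So P(the ruby in chest 2 | the guide opened chest 3) = (1/2) / (2/3) = 3/4.

3/4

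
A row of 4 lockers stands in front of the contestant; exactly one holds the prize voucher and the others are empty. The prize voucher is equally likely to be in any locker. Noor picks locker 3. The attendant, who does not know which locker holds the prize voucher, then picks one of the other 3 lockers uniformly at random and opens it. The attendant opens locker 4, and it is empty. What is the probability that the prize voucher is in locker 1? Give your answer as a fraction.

1/3

Apply Bayes' rule, conditioning on where the prize voucher actually is.
If it is in any of lockers 1, 2, and 3 (prior 1/4 each): the attendant picks locker 4 with probability 1/3 regardless, and it is not the prize; weight (1/4)·(1/3) = 1/12 each.
If it is in locker 4 (prior 1/4): the attendant opened locker 4, so this case is ruled out; weight (1/4)·0 = 0.
The weights sum to 1/4.
So P(the prize voucher in locker 1 | the attendant opened locker 4) = (1/12) / (1/4) = 1/3.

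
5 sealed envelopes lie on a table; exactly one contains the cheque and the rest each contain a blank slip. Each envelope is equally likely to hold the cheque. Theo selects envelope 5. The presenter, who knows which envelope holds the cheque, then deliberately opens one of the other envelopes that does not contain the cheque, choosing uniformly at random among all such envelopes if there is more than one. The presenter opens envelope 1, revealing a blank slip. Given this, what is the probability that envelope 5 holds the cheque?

1/5

Condition on the true location of the cheque.
If it is in envelope 1 (prior 1/5): the presenter opened envelope 1, so this case is ruled out; weight (1/5)·0 = 0.
If it is in any of envelopes 2, 3, and 4 (prior 1/5 each): the presenter has 3 equally likely choices, so probability 1/3; weight (1/5)·(1/3) = 1/15 each.
If it is in envelope 5 (prior 1/5): the presenter has 4 equally likely choices, so probability 1/4; weight (1/5)·(1/4) = 1/20.
The weights sum to 1/4.
So P(the cheque in envelope 5 | the presenter opened envelope 1) = (1/20) / (1/4) = 1/5.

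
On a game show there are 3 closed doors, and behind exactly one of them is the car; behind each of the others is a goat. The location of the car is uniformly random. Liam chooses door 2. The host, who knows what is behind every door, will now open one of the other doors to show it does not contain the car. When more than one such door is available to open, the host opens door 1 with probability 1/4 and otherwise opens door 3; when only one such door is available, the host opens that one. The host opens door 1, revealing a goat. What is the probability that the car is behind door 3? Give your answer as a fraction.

4/5

Consider each possible location of the car in turn.
If it is behind door 1 (prior 1/3): the host opened door 1, so this case is ruled out; weight (1/3)·0 = 0.
If it is behind door 2 (prior 1/3): door 1 is available, opened with probability 1/4; weight (1/3)·(1/4) = 1/12.
If it is behind door 3 (prior 1/3): only door 1 is available, probability 1; weight (1/3)·1 = 1/3.
The weights sum to 5/12.
So P(the car behind door 3 | the host opened door 1) = (1/3) / (5/12) = 4/5.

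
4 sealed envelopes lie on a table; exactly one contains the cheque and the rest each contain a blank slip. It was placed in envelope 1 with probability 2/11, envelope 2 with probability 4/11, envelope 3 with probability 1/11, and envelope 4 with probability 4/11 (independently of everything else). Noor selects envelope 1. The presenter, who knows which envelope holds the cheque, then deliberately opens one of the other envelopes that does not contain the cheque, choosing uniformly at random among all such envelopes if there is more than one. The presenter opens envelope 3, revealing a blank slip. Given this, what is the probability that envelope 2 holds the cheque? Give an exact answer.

Condition on the true location of the cheque.
If it is in envelope 1 (prior 2/11): the presenter has 3 equally likely choices, so probability 1/3; weight (2/11)·(1/3) = 2/33.
If it is in either of envelopes 2 and 4 (prior 4/11 each): the presenter has 2 equally likely choices, so probability 1/2; weight (4/11)·(1/2) = 2/11 each.
If it is in envelope 3 (prior 1/11): the presenter opened envelope 3, so this case is ruled out; weight (1/11)·0 = 0.
The weights sum to 14/33.
So P(the cheque in envelope 2 | the presenter opened envelope 3) = (2/11) / (14/33) = 3/7.

3/7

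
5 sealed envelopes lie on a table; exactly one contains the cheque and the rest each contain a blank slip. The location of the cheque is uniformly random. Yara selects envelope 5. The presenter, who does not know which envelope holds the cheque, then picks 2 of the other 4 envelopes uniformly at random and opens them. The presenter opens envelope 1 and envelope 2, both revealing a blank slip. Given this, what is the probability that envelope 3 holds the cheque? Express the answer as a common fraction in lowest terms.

1/3

Because the presenter chose which envelopes to open without knowing where the cheque is, the choice is independent of the prize location. Learning that none of the 2 opened envelopes holds the cheque simply rules out those 2 locations and leaves the remaining 3 envelopes still equally likely by symmetry.
So P(the cheque in envelope 3) = 1/3.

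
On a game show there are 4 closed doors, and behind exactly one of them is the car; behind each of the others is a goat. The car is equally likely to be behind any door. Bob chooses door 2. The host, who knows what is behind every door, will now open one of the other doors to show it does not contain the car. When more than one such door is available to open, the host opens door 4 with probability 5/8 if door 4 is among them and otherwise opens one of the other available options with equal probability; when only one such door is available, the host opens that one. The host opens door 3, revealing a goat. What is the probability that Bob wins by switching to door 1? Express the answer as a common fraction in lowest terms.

Consider each possible location of the car in turn.
If it is behind door 1 (prior 1/4): door 4 is available but not opened, probability 3/8; weight (1/4)·(3/8) = 3/32.
If it is behind door 2 (prior 1/4): door 4 is available but not opened; door 3 gets probability (1 − 5/8)/2 = 3/16; weight (1/4)·(3/16) = 3/64.
If it is behind door 3 (prior 1/4): the host opened door 3, so this case is ruled out; weight (1/4)·0 = 0.
If it is behind door 4 (prior 1/4): door 4 holds the prize so is unavailable; the host chooses uniformly among the 2 others, probability 1/2; weight (1/4)·(1/2) = 1/8.
The weights sum to 17/64.
So P(the car behind door 1 | the host opened door 3) = (3/32) / (17/64) = 6/17.

6/17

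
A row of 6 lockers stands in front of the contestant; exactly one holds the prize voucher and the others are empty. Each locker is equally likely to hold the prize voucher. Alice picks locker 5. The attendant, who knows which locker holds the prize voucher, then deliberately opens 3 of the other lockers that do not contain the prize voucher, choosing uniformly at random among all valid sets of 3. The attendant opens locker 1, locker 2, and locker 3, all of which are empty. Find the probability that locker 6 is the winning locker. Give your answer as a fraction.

Consider each possible location of the prize voucher in turn.
If it is in any of lockers 1, 2, and 3 (prior 1/6 each): that locker was opened and seen not to hold the prize — ruled out; weight (1/6)·0 = 0 each.
If it is in either of lockers 4 and 6 (prior 1/6 each): the attendant has 4 equally likely choices, so probability 1/4; weight (1/6)·(1/4) = 1/24 each.
If it is in locker 5 (prior 1/6): the attendant has 10 equally likely choices, so probability 1/10; weight (1/6)·(1/10) = 1/60.
The weights sum to 1/10.
So P(the prize voucher in locker 6 | the attendant opened locker 1, locker 2, and locker 3) = (1/24) / (1/10) = 5/12.

5/12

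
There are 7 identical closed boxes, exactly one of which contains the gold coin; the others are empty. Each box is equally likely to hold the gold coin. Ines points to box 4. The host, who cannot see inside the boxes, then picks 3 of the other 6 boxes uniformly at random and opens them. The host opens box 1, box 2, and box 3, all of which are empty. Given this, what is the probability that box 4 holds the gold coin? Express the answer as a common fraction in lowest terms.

1/4

Because the host chose which boxes to open without knowing where the gold coin is, the choice is independent of the prize location. Learning that none of the 3 opened boxes holds the gold coin simply rules out those 3 locations and leaves the remaining 4 boxes still equally likely by symmetry.
So P(the gold coin in box 4) = 1/4.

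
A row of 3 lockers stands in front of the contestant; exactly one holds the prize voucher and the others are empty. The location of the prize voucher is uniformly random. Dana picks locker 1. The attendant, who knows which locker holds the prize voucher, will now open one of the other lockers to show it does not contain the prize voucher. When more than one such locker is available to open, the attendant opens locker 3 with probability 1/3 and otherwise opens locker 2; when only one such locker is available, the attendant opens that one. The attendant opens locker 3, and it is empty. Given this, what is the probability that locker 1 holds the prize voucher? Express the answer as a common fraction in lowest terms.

Apply Bayes' rule, conditioning on where the prize voucher actually is.
If it is in locker 1 (prior 1/3): locker 3 is available, opened with probability 1/3; weight (1/3)·(1/3) = 1/9.
If it is in locker 2 (prior 1/3): only locker 3 is available, probability 1; weight (1/3)·1 = 1/3.
If it is in locker 3 (prior 1/3): the attendant opened locker 3, so this case is ruled out; weight (1/3)·0 = 0.
The weights sum to 4/9.
So P(the prize voucher in locker 1 | the attendant opened locker 3) = (1/9) / (4/9) = 1/4.

1/4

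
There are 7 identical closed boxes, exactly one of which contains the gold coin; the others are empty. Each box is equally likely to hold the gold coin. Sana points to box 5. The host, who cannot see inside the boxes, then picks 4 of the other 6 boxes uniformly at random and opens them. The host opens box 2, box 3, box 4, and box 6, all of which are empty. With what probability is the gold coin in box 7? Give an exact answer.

1/3

Because the host chose which boxes to open without knowing where the gold coin is, the choice is independent of the prize location. Learning that none of the 4 opened boxes holds the gold coin simply rules out those 4 locations and leaves the remaining 3 boxes still equally likely by symmetry.
So P(the gold coin in box 7) = 1/3.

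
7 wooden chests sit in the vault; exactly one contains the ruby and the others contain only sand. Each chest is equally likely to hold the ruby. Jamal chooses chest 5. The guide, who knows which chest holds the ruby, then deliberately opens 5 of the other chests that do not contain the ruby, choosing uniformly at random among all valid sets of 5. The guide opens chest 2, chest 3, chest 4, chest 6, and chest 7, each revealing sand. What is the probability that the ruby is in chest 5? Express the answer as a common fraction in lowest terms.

1/7

Condition on the true location of the ruby.
If it is in chest 1 (prior 1/7): the guide has no choice, probability 1; weight (1/7)·1 = 1/7.
If it is in any of chests 2, 3, 4, 6, and 7 (prior 1/7 each): that chest was opened and seen not to hold the prize — ruled out; weight (1/7)·0 = 0 each.
If it is in chest 5 (prior 1/7): the guide has 6 equally likely choices, so probability 1/6; weight (1/7)·(1/6) = 1/42.
The weights sum to 1/6.
So P(the ruby in chest 5 | the guide opened chest 2, chest 3, chest 4, chest 6, and chest 7) = (1/42) / (1/6) = 1/7.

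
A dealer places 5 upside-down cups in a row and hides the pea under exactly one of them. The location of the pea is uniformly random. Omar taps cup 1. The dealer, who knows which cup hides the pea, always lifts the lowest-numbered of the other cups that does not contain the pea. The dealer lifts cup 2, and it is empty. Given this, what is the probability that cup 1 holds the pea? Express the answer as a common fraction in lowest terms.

Condition on the true location of the pea.
If it is under any of cups 1, 3, 4, and 5 (prior 1/5 each): cup 2 is the lowest-numbered option available, probability 1; weight (1/5)·1 = 1/5 each.
If it is under cup 2 (prior 1/5): the dealer opened cup 2, so this case is ruled out; weight (1/5)·0 = 0.
The weights sum to 4/5.
So P(the pea under cup 1 | the dealer opened cup 2) = (1/5) / (4/5) = 1/4.

1/4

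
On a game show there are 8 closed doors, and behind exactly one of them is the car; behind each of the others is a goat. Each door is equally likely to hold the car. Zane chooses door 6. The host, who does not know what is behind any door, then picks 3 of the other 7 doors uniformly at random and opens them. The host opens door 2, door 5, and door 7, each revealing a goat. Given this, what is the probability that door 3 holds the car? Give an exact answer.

Apply Bayes' rule, conditioning on where the car actually is.
If it is behind any of doors 1, 3, 4, 6, and 8 (prior 1/8 each): the host picks exactly this set with probability 1/35 regardless, and none is the prize; weight (1/8)·(1/35) = 1/280 each.
If it is behind any of doors 2, 5, and 7 (prior 1/8 each): that door was opened and seen not to hold the prize — ruled out; weight (1/8)·0 = 0 each.
The weights sum to 1/56.
So P(the car behind door 3 | the host opened door 2, door 5, and door 7) = (1/280) / (1/56) = 1/5.

1/5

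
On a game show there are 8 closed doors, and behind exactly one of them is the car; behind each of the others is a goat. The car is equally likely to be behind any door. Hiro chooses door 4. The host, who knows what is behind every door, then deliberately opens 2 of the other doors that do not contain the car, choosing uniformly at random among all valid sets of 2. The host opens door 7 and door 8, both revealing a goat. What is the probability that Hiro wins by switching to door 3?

Condition on the true location of the car.
If it is behind any of doors 1, 2, 3, 5, and 6 (prior 1/8 each): the host has 15 equally likely choices, so probability 1/15; weight (1/8)·(1/15) = 1/120 each.
If it is behind door 4 (prior 1/8): the host has 21 equally likely choices, so probability 1/21; weight (1/8)·(1/21) = 1/168.
If it is behind either of doors 7 and 8 (prior 1/8 each): that door was opened and seen not to hold the prize — ruled out; weight (1/8)·0 = 0 each.
The weights sum to 1/21.
So P(the car behind door 3 | the host opened door 7 and door 8) = (1/120) / (1/21) = 7/40.

7/40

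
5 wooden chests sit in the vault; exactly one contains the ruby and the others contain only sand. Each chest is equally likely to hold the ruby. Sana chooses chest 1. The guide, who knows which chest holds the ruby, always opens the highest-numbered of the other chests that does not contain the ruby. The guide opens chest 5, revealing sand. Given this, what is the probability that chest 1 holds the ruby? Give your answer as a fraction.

Apply Bayes' rule, conditioning on where the ruby actually is.
If it is in any of chests 1, 2, 3, and 4 (prior 1/5 each): chest 5 is the highest-numbered option available, probability 1; weight (1/5)·1 = 1/5 each.
If it is in chest 5 (prior 1/5): the guide opened chest 5, so this case is ruled out; weight (1/5)·0 = 0.
The weights sum to 4/5.
So P(the ruby in chest 1 | the guide opened chest 5) = (1/5) / (4/5) = 1/4.

1/4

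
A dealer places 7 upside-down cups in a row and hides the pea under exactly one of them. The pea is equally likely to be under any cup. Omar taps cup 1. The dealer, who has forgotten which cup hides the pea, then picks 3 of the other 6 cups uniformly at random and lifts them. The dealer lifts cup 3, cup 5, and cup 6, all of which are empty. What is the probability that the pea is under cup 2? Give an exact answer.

1/4

Consider each possible location of the pea in turn.
If it is under any of cups 1, 2, 4, and 7 (prior 1/7 each): the dealer picks exactly this set with probability 1/20 regardless, and none is the prize; weight (1/7)·(1/20) = 1/140 each.
If it is under any of cups 3, 5, and 6 (prior 1/7 each): that cup was opened and seen not to hold the prize — ruled out; weight (1/7)·0 = 0 each.
The weights sum to 1/35.
So P(the pea under cup 2 | the dealer opened cup 3, cup 5, and cup 6) = (1/140) / (1/35) = 1/4.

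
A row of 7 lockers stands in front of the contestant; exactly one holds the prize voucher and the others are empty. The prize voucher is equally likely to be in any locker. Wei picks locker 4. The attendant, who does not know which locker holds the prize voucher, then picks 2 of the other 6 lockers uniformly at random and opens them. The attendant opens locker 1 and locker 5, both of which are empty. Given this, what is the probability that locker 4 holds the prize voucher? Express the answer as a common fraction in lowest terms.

Condition on the true location of the prize voucher.
If it is in either of lockers 1 and 5 (prior 1/7 each): that locker was opened and seen not to hold the prize — ruled out; weight (1/7)·0 = 0 each.
If it is in any of lockers 2, 3, 4, 6, and 7 (prior 1/7 each): the attendant picks exactly this set with probability 1/15 regardless, and none is the prize; weight (1/7)·(1/15) = 1/105 each.
The weights sum to 1/21.
So P(the prize voucher in locker 4 | the attendant opened locker 1 and locker 5) = (1/105) / (1/21) = 1/5.

1/5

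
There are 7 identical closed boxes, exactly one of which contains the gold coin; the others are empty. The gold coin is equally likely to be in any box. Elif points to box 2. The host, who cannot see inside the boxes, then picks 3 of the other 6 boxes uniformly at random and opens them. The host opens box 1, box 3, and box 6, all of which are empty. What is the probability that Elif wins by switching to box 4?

1/4

Condition on the true location of the gold coin.
If it is in any of boxes 1, 3, and 6 (prior 1/7 each): that box was opened and seen not to hold the prize — ruled out; weight (1/7)·0 = 0 each.
If it is in any of boxes 2, 4, 5, and 7 (prior 1/7 each): the host picks exactly this set with probability 1/20 regardless, and none is the prize; weight (1/7)·(1/20) = 1/140 each.
The weights sum to 1/35.
So P(the gold coin in box 4 | the host opened box 1, box 3, and box 6) = (1/140) / (1/35) = 1/4.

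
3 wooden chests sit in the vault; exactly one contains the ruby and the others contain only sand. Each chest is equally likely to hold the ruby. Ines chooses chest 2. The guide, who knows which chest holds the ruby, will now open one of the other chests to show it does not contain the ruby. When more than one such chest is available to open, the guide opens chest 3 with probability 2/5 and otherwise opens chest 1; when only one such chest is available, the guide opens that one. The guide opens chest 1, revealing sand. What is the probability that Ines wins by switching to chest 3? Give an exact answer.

5/8

Apply Bayes' rule, conditioning on where the ruby actually is.
If it is in chest 1 (prior 1/3): the guide opened chest 1, so this case is ruled out; weight (1/3)·0 = 0.
If it is in chest 2 (prior 1/3): chest 3 is available but not opened, probability 3/5; weight (1/3)·(3/5) = 1/5.
If it is in chest 3 (prior 1/3): only chest 1 is available, probability 1; weight (1/3)·1 = 1/3.
The weights sum to 8/15.
So P(the ruby in chest 3 | the guide opened chest 1) = (1/3) / (8/15) = 5/8.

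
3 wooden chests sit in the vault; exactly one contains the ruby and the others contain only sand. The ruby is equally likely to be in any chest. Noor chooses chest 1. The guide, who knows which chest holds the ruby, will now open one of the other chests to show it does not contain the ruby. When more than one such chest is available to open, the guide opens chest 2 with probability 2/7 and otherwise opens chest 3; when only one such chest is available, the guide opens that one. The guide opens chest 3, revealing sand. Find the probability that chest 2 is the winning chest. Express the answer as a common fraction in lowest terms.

7/12

Condition on the true location of the ruby.
If it is in chest 1 (prior 1/3): chest 2 is available but not opened, probability 5/7; weight (1/3)·(5/7) = 5/21.
If it is in chest 2 (prior 1/3): only chest 3 is available, probability 1; weight (1/3)·1 = 1/3.
If it is in chest 3 (prior 1/3): the guide opened chest 3, so this case is ruled out; weight (1/3)·0 = 0.
The weights sum to 4/7.
So P(the ruby in chest 2 | the guide opened chest 3) = (1/3) / (4/7) = 7/12.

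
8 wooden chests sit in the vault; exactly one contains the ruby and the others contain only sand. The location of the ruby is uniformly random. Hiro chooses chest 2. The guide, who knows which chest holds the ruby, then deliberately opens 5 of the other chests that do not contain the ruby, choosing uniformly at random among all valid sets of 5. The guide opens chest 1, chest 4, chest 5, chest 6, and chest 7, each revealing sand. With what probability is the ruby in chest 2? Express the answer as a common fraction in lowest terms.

1/8

Condition on the true location of the ruby.
If it is in any of chests 1, 4, 5, 6, and 7 (prior 1/8 each): that chest was opened and seen not to hold the prize — ruled out; weight (1/8)·0 = 0 each.
If it is in chest 2 (prior 1/8): the guide has 21 equally likely choices, so probability 1/21; weight (1/8)·(1/21) = 1/168.
If it is in either of chests 3 and 8 (prior 1/8 each): the guide has 6 equally likely choices, so probability 1/6; weight (1/8)·(1/6) = 1/48 each.
The weights sum to 1/21.
So P(the ruby in chest 2 | the guide opened chest 1, chest 4, chest 5, chest 6, and chest 7) = (1/168) / (1/21) = 1/8.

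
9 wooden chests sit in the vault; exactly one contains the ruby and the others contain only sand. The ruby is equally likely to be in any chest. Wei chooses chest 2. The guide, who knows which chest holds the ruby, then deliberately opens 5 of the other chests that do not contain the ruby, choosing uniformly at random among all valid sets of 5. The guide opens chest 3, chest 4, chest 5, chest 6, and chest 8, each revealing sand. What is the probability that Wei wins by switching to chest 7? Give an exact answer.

8/27

Condition on the true location of the ruby.
If it is in any of chests 1, 7, and 9 (prior 1/9 each): the guide has 21 equally likely choices, so probability 1/21; weight (1/9)·(1/21) = 1/189 each.
If it is in chest 2 (prior 1/9): the guide has 56 equally likely choices, so probability 1/56; weight (1/9)·(1/56) = 1/504.
If it is in any of chests 3, 4, 5, 6, and 8 (prior 1/9 each): that chest was opened and seen not to hold the prize — ruled out; weight (1/9)·0 = 0 each.
The weights sum to 1/56.
So P(the ruby in chest 7 | the guide opened chest 3, chest 4, chest 5, chest 6, and chest 8) = (1/189) / (1/56) = 8/27.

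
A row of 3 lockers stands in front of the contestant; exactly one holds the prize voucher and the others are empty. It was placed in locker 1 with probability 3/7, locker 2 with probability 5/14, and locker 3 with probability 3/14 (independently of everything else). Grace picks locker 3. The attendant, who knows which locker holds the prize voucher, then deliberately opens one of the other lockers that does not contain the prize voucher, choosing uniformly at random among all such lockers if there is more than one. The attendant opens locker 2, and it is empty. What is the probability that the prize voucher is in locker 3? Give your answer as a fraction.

1/5

Condition on the true location of the prize voucher.
If it is in locker 1 (prior 3/7): the attendant has no choice, probability 1; weight (3/7)·1 = 3/7.
If it is in locker 2 (prior 5/14): the attendant opened locker 2, so this case is ruled out; weight (5/14)·0 = 0.
If it is in locker 3 (prior 3/14): the attendant has 2 equally likely choices, so probability 1/2; weight (3/14)·(1/2) = 3/28.
The weights sum to 15/28.
So P(the prize voucher in locker 3 | the attendant opened locker 2) = (3/28) / (15/28) = 1/5.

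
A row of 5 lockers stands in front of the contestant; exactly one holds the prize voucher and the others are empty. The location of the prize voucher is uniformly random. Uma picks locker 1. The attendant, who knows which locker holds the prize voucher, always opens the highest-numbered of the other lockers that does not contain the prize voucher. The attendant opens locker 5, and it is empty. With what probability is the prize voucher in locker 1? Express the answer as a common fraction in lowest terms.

Condition on the true location of the prize voucher.
If it is in any of lockers 1, 2, 3, and 4 (prior 1/5 each): locker 5 is the highest-numbered option available, probability 1; weight (1/5)·1 = 1/5 each.
If it is in locker 5 (prior 1/5): the attendant opened locker 5, so this case is ruled out; weight (1/5)·0 = 0.
The weights sum to 4/5.
So P(the prize voucher in locker 1 | the attendant opened locker 5) = (1/5) / (4/5) = 1/4.

1/4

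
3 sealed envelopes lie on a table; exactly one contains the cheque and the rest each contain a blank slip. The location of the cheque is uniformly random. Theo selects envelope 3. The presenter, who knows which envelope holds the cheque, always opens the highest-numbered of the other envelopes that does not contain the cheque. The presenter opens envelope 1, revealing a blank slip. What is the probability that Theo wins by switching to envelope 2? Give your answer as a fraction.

1

Apply Bayes' rule, conditioning on where the cheque actually is.
If it is in envelope 1 (prior 1/3): the presenter opened envelope 1, so this case is ruled out; weight (1/3)·0 = 0.
If it is in envelope 2 (prior 1/3): envelope 1 is the highest-numbered option available, probability 1; weight (1/3)·1 = 1/3.
If it is in envelope 3 (prior 1/3): the presenter would have opened envelope 2 instead, probability 0; weight (1/3)·0 = 0.
The weights sum to 1/3.
So P(the cheque in envelope 2 | the presenter opened envelope 1) = (1/3) / (1/3) = 1.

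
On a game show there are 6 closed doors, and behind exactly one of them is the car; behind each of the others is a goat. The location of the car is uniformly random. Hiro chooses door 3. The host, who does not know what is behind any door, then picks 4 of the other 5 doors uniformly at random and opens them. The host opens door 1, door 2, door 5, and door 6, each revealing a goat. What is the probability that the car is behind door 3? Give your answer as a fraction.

Condition on the true location of the car.
If it is behind any of doors 1, 2, 5, and 6 (prior 1/6 each): that door was opened and seen not to hold the prize — ruled out; weight (1/6)·0 = 0 each.
If it is behind either of doors 3 and 4 (prior 1/6 each): the host picks exactly this set with probability 1/5 regardless, and none is the prize; weight (1/6)·(1/5) = 1/30 each.
The weights sum to 1/15.
So P(the car behind door 3 | the host opened door 1, door 2, door 5, and door 6) = (1/30) / (1/15) = 1/2.

1/2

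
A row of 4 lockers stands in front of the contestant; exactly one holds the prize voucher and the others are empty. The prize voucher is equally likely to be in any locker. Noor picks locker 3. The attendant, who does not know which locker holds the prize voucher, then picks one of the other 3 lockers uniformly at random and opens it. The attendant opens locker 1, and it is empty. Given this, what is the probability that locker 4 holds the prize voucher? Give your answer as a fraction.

1/3

Because the attendant chose which locker to open without knowing where the prize voucher is, the choice is independent of the prize location. Learning that locker 1 does not hold the prize voucher simply rules out that one location and leaves the remaining 3 lockers still equally likely by symmetry.
So P(the prize voucher in locker 4) = 1/3.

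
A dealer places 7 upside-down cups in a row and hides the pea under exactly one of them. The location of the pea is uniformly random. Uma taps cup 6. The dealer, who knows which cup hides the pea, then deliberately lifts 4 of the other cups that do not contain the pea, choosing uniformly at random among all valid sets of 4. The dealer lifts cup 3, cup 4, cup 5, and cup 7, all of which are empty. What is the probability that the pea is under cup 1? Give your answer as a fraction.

Consider each possible location of the pea in turn.
If it is under either of cups 1 and 2 (prior 1/7 each): the dealer has 5 equally likely choices, so probability 1/5; weight (1/7)·(1/5) = 1/35 each.
If it is under any of cups 3, 4, 5, and 7 (prior 1/7 each): that cup was opened and seen not to hold the prize — ruled out; weight (1/7)·0 = 0 each.
If it is under cup 6 (prior 1/7): the dealer has 15 equally likely choices, so probability 1/15; weight (1/7)·(1/15) = 1/105.
The weights sum to 1/15.
So P(the pea under cup 1 | the dealer opened cup 3, cup 4, cup 5, and cup 7) = (1/35) / (1/15) = 3/7.

3/7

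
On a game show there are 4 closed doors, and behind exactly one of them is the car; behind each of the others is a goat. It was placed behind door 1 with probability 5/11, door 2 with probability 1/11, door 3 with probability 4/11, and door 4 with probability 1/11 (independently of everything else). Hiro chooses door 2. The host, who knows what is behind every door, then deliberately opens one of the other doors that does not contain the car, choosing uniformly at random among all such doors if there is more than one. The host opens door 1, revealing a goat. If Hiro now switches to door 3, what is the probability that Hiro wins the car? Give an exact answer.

12/17

Apply Bayes' rule, conditioning on where the car actually is.
If it is behind door 1 (prior 5/11): the host opened door 1, so this case is ruled out; weight (5/11)·0 = 0.
If it is behind door 2 (prior 1/11): the host has 3 equally likely choices, so probability 1/3; weight (1/11)·(1/3) = 1/33.
If it is behind door 3 (prior 4/11): the host has 2 equally likely choices, so probability 1/2; weight (4/11)·(1/2) = 2/11.
If it is behind door 4 (prior 1/11): the host has 2 equally likely choices, so probability 1/2; weight (1/11)·(1/2) = 1/22.
The weights sum to 17/66.
So P(the car behind door 3 | the host opened door 1) = (2/11) / (17/66) = 12/17.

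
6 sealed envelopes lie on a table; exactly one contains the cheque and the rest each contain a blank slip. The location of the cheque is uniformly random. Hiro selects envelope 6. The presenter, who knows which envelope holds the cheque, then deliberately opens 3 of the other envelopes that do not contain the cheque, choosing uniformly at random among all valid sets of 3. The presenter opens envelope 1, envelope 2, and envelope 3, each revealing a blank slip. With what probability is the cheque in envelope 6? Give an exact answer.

Consider each possible location of the cheque in turn.
If it is in any of envelopes 1, 2, and 3 (prior 1/6 each): that envelope was opened and seen not to hold the prize — ruled out; weight (1/6)·0 = 0 each.
If it is in either of envelopes 4 and 5 (prior 1/6 each): the presenter has 4 equally likely choices, so probability 1/4; weight (1/6)·(1/4) = 1/24 each.
If it is in envelope 6 (prior 1/6): the presenter has 10 equally likely choices, so probability 1/10; weight (1/6)·(1/10) = 1/60.
The weights sum to 1/10.
So P(the cheque in envelope 6 | the presenter opened envelope 1, envelope 2, and envelope 3) = (1/60) / (1/10) = 1/6.

1/6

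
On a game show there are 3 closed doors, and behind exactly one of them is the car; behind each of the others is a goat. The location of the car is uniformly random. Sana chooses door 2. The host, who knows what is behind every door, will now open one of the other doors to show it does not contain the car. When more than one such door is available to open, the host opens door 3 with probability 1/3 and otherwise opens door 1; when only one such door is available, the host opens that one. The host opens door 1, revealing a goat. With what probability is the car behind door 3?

3/5

Apply Bayes' rule, conditioning on where the car actually is.
If it is behind door 1 (prior 1/3): the host opened door 1, so this case is ruled out; weight (1/3)·0 = 0.
If it is behind door 2 (prior 1/3): door 3 is available but not opened, probability 2/3; weight (1/3)·(2/3) = 2/9.
If it is behind door 3 (prior 1/3): only door 1 is available, probability 1; weight (1/3)·1 = 1/3.
The weights sum to 5/9.
So P(the car behind door 3 | the host opened door 1) = (1/3) / (5/9) = 3/5.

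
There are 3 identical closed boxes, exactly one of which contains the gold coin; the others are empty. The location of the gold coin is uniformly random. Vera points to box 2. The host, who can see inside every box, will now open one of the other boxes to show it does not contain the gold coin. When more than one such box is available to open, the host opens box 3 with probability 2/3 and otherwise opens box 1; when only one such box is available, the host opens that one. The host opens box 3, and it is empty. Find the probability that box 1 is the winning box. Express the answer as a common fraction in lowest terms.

Consider each possible location of the gold coin in turn.
If it is in box 1 (prior 1/3): only box 3 is available, probability 1; weight (1/3)·1 = 1/3.
If it is in box 2 (prior 1/3): box 3 is available, opened with probability 2/3; weight (1/3)·(2/3) = 2/9.
If it is in box 3 (prior 1/3): the host opened box 3, so this case is ruled out; weight (1/3)·0 = 0.
The weights sum to 5/9.
So P(the gold coin in box 1 | the host opened box 3) = (1/3) / (5/9) = 3/5.

3/5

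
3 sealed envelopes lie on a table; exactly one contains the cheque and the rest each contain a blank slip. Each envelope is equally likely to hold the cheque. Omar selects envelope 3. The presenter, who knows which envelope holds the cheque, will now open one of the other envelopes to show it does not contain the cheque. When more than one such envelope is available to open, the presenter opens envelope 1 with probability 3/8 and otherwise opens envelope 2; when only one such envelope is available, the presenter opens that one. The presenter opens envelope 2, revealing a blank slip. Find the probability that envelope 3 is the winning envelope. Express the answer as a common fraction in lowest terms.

5/13

Apply Bayes' rule, conditioning on where the cheque actually is.
If it is in envelope 1 (prior 1/3): only envelope 2 is available, probability 1; weight (1/3)·1 = 1/3.
If it is in envelope 2 (prior 1/3): the presenter opened envelope 2, so this case is ruled out; weight (1/3)·0 = 0.
If it is in envelope 3 (prior 1/3): envelope 1 is available but not opened, probability 5/8; weight (1/3)·(5/8) = 5/24.
The weights sum to 13/24.
So P(the cheque in envelope 3 | the presenter opened envelope 2) = (5/24) / (13/24) = 5/13.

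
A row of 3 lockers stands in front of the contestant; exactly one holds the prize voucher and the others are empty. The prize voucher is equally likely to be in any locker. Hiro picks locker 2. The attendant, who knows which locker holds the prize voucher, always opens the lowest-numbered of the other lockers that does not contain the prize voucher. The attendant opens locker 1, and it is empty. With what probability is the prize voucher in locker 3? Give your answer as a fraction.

Condition on the true location of the prize voucher.
If it is in locker 1 (prior 1/3): the attendant opened locker 1, so this case is ruled out; weight (1/3)·0 = 0.
If it is in either of lockers 2 and 3 (prior 1/3 each): locker 1 is the lowest-numbered option available, probability 1; weight (1/3)·1 = 1/3 each.
The weights sum to 2/3.
So P(the prize voucher in locker 3 | the attendant opened locker 1) = (1/3) / (2/3) = 1/2.

1/2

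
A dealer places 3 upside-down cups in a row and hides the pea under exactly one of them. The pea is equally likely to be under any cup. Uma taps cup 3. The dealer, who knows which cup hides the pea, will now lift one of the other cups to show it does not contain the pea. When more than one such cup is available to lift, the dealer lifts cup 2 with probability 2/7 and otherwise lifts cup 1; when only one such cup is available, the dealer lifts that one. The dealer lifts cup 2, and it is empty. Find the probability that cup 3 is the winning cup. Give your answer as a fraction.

Consider each possible location of the pea in turn.
If it is under cup 1 (prior 1/3): only cup 2 is available, probability 1; weight (1/3)·1 = 1/3.
If it is under cup 2 (prior 1/3): the dealer opened cup 2, so this case is ruled out; weight (1/3)·0 = 0.
If it is under cup 3 (prior 1/3): cup 2 is available, opened with probability 2/7; weight (1/3)·(2/7) = 2/21.
The weights sum to 3/7.
So P(the pea under cup 3 | the dealer opened cup 2) = (2/21) / (3/7) = 2/9.

2/9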